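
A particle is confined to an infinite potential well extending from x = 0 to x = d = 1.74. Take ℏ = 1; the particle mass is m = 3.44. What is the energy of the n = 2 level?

The infinite-well eigenfunctions ψ_n = √(2/d) sin(nπx/d) vanish at both walls, giving E_n = n²π²ℏ²/(2md²).
E_2 = 2² × π² / (2 × 3.44 × 1.74²) = 1.895.

E = 1.90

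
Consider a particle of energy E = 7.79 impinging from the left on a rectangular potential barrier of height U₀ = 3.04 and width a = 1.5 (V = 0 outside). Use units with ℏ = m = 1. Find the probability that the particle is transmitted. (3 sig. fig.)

Above the barrier the interior wavenumber is k₂ = √(2m(E − U₀))/ℏ = 3.082, giving phase k₂a = 4.623.
Matching at both interfaces gives T⁻¹ = 1 + U₀² sin²(k₂a) / [4E(E − U₀)] = 1.062, hence T = 0.942.

T = 0.942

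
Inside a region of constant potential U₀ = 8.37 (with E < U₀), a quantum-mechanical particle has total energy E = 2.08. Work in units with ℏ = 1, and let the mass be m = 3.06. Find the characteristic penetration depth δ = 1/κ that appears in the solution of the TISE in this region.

δ = 0.161

Since E < U₀ the TISE in this region is ψ'' = κ²ψ with κ = √(2m(U₀ − E))/ℏ.
κ = √(2 × 3.06 × 6.29) = 6.204. The penetration depth is δ = 1/κ = 0.161.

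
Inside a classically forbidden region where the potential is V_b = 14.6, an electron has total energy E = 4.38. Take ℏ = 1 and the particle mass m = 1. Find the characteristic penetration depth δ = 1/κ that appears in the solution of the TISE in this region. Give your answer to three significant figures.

δ = 0.221

Since E < V_b the TISE in this region is ψ'' = κ²ψ with κ = √(2m(V_b − E))/ℏ.
κ = √(2 × 1 × 10.22) = 4.521. The penetration depth is δ = 1/κ = 0.221.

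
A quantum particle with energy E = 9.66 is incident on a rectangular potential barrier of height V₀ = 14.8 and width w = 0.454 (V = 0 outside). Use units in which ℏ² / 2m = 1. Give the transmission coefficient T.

T = 0.378

E < V₀: inside the barrier ψ ∝ e^{±κx} with κ = √(2m(V₀ − E))/ℏ = 2.267.
κw = 1.029, sinh(κw) = 1.221.
The exact tunnelling result is T⁻¹ = 1 + V₀² sinh²(κw) / [4E(V₀ − E)] = 2.644, so T = 0.378.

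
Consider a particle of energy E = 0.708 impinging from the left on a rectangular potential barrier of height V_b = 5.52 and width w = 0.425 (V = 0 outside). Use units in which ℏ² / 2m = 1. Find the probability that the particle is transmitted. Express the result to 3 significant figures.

T = 0.280

Since E < V_b the interior solution is evanescent with decay constant κ = √(2m(V_b − E))/ℏ = 2.194.
κw = 0.9323, sinh(κw) = 1.073.
The exact tunnelling result is T⁻¹ = 1 + V_b² sinh²(κw) / [4E(V_b − E)] = 3.576, so T = 0.280.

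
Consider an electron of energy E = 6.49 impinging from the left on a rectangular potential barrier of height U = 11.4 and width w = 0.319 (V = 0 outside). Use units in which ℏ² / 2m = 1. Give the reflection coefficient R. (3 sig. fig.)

R = 0.375

Since E < U the interior solution is evanescent with decay constant κ = √(2m(U − E))/ℏ = 2.216.
κw = 0.7069, sinh(κw) = 0.7672.
The exact tunnelling result is T⁻¹ = 1 + U² sinh²(κw) / [4E(U − E)] = 1.600, so T = 0.625.
R = 1 − T = 0.375.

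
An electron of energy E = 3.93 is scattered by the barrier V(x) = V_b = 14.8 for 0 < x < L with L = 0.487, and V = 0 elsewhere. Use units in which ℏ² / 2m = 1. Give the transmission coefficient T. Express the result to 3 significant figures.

Since E < V_b the interior solution is evanescent with decay constant κ = √(2m(V_b − E))/ℏ = 3.297.
κL = 1.606, sinh(κL) = 2.390.
The exact tunnelling result is T⁻¹ = 1 + V_b² sinh²(κL) / [4E(V_b − E)] = 8.323, so T = 0.120.

T = 0.120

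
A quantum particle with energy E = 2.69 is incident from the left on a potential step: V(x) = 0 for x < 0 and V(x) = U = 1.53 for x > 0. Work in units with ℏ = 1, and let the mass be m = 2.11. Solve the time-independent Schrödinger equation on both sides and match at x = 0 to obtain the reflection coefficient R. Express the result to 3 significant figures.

R = 0.0429

The wavenumbers are k₁ = √(2mE)/ℏ = 3.369 on the left and k₂ = √(2m(E − U))/ℏ = 2.213 on the right.
Matching ψ and ψ′ at x = 0 gives r = (k₁ − k₂)/(k₁ + k₂), so R = r² = 0.04295 and T = 1 − R = 0.9571.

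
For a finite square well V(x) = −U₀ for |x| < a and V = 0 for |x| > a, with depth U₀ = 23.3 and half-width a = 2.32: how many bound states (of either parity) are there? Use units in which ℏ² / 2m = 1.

N = 8

The dimensionless depth is z₀ = a√(2mU₀)/ℏ = 2.32 × √(23.30) = 11.20.
A new bound state (alternating even/odd) appears each time z₀ passes a multiple of π/2, so N = ⌊2z₀/π⌋ + 1 = ⌊7.129⌋ + 1 = 8.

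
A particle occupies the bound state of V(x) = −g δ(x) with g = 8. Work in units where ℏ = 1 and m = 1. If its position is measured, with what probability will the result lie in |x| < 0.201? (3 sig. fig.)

The normalised bound state is ψ = √κ e^{−κ|x|} with κ = mg/ℏ² = 8.000.
P(|x| < d) = ∫_{−d}^{d} κ e^{−2κ|x|} dx = 1 − e^{−2κd} = 1 − e^{−3.216} = 0.9599.

P = 0.960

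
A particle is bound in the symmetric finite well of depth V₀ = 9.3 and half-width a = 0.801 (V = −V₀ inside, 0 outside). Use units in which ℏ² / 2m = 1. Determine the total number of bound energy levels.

Define the well-strength parameter z₀ = (a/ℏ)√(2mV₀) = 0.801 × √(2·0.5·9.3) = 2.443.
A new bound state (alternating even/odd) appears each time z₀ passes a multiple of π/2, so N = ⌊2z₀/π⌋ + 1 = ⌊1.555⌋ + 1 = 2.

N = 2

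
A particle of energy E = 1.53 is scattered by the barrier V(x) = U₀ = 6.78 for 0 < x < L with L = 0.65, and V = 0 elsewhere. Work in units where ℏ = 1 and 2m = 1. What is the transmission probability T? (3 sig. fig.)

T = 0.136

E < U₀: inside the barrier ψ ∝ e^{±κx} with κ = √(2m(U₀ − E))/ℏ = 2.291.
κL = 1.489, sinh(κL) = 2.104.
The exact tunnelling result is T⁻¹ = 1 + U₀² sinh²(κL) / [4E(U₀ − E)] = 7.335, so T = 0.136.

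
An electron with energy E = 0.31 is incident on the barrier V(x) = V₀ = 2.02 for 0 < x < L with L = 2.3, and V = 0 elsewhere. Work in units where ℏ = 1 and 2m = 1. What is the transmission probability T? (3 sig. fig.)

T = 0.00507

E < V₀: inside the barrier ψ ∝ e^{±κx} with κ = √(2m(V₀ − E))/ℏ = 1.308.
κL = 3.008, sinh(κL) = 10.10.
Matching ψ, ψ′ at both faces gives T = [1 + V₀² sinh²(κL) / (4E(V₀ − E))]⁻¹ = 1/197.1 = 0.00507.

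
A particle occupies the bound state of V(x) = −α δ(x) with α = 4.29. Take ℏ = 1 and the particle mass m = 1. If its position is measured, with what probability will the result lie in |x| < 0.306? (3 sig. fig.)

P = 0.928

The normalised bound state is ψ = √κ e^{−κ|x|} with κ = mα/ℏ² = 4.290.
P(|x| < d) = ∫_{−d}^{d} κ e^{−2κ|x|} dx = 1 − e^{−2κd} = 1 − e^{−2.625} = 0.9276.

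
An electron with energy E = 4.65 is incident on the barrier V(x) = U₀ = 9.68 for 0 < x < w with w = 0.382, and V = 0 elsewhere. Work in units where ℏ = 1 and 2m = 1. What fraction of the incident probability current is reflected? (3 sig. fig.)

E < U₀: inside the barrier ψ ∝ e^{±κx} with κ = √(2m(U₀ − E))/ℏ = 2.243.
κw = 0.8567, sinh(κw) = 0.9655.
Matching ψ, ψ′ at both faces gives T = [1 + U₀² sinh²(κw) / (4E(U₀ − E))]⁻¹ = 1/1.934 = 0.517.
R = 1 − T = 0.483.

R = 0.483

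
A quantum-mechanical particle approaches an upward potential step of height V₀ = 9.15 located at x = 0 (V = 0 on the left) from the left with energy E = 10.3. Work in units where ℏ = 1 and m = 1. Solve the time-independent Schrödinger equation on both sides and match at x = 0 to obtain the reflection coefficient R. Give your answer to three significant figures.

R = 0.249

The wavenumbers are k₁ = √(2mE)/ℏ = 4.539 on the left and k₂ = √(2m(E − V₀))/ℏ = 1.517 on the right.
Continuity of ψ and ψ′ at the step yields the reflection amplitude r = (k₁ − k₂)/(k₁ + k₂) = 0.4991; thus R = |r|² = 0.2491, T = 0.7509.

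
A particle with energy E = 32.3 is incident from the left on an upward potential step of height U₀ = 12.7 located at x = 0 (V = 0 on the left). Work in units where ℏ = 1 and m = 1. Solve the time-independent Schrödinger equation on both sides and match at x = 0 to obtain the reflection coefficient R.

The wavenumbers are k₁ = √(2mE)/ℏ = 8.037 on the left and k₂ = √(2m(E − U₀))/ℏ = 6.261 on the right.
Matching ψ and ψ′ at x = 0 gives r = (k₁ − k₂)/(k₁ + k₂), so R = r² = 0.01544 and T = 1 − R = 0.9846.

R = 0.0154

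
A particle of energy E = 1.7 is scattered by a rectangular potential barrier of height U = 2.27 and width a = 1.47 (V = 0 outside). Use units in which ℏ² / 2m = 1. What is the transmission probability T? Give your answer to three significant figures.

Since E < U the interior solution is evanescent with decay constant κ = √(2m(U − E))/ℏ = 0.7550.
κa = 1.110, sinh(κa) = 1.352.
Matching ψ, ψ′ at both faces gives T = [1 + U² sinh²(κa) / (4E(U − E))]⁻¹ = 1/3.430 = 0.292.

T = 0.292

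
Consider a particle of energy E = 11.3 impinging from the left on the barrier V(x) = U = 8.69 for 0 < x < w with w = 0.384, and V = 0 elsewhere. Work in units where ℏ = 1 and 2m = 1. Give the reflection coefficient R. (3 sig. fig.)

R = 0.178

E > U: inside the barrier k₂ = √(2m(E − U))/ℏ = 1.616, k₂w = 0.6204.
Matching at both interfaces gives T⁻¹ = 1 + U² sin²(k₂w) / [4E(E − U)] = 1.216, hence T = 0.822.
R = 1 − T = 0.178.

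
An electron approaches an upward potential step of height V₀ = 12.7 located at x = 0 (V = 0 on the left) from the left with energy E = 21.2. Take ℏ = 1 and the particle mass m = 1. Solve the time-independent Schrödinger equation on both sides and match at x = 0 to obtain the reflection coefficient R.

On each side the TISE gives plane waves with k = √(2m(E − V))/ℏ: k₁ = √(2·1·21.2) = 6.512, k₂ = √(2·1·8.5) = 4.123.
Matching ψ and ψ′ at x = 0 gives r = (k₁ − k₂)/(k₁ + k₂), so R = r² = 0.05044 and T = 1 − R = 0.9496.

R = 0.0504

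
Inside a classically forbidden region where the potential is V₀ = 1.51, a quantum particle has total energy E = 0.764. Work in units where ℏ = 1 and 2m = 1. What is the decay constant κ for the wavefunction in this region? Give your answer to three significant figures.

κ = 0.864

Since E < V₀ the TISE in this region is ψ'' = κ²ψ with κ = √(2m(V₀ − E))/ℏ.
κ = √(2 × 0.5 × 0.746) = 0.8637.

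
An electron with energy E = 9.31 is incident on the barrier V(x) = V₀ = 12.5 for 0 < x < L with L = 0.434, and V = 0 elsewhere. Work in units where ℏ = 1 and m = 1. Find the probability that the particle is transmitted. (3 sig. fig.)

E < V₀: inside the barrier ψ ∝ e^{±κx} with κ = √(2m(V₀ − E))/ℏ = 2.526.
κL = 1.096, sinh(κL) = 1.329.
Matching ψ, ψ′ at both faces gives T = [1 + V₀² sinh²(κL) / (4E(V₀ − E))]⁻¹ = 1/3.324 = 0.301.

T = 0.301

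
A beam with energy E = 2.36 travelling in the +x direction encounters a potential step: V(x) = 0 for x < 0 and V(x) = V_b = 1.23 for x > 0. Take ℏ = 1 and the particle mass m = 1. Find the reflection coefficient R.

On each side the TISE gives plane waves with k = √(2m(E − V))/ℏ: k₁ = √(2·1·2.36) = 2.173, k₂ = √(2·1·1.13) = 1.503.
Matching ψ and ψ′ at x = 0 gives r = (k₁ − k₂)/(k₁ + k₂), so R = r² = 0.03315 and T = 1 − R = 0.9669.

R = 0.0331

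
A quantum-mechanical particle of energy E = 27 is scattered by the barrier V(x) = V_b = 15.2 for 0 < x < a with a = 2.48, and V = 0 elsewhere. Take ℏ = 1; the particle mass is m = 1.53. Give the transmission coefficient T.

Above the barrier the interior wavenumber is k₂ = √(2m(E − V_b))/ℏ = 6.009, giving phase k₂a = 14.90.
T = [1 + V_b² sin²(k₂a) / (4E(E − V_b))]⁻¹ = 1/1.094 = 0.914.

T = 0.914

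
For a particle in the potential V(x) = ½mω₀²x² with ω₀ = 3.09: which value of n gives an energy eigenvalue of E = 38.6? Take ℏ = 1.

Invert E_n = (n + ½)ℏω₀: n = E/ℏω₀ − ½ = 11.992, so n = 12.

n = 12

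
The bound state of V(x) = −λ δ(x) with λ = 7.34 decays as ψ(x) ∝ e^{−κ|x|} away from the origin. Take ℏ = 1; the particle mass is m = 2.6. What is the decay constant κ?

Integrating the TISE across x = 0 gives the cusp condition ψ'(0⁺) − ψ'(0⁻) = −(2mλ/ℏ²)ψ(0).
With ψ ∝ e^{−κ|x|} this yields −2κ = −2mλ/ℏ², so κ = mλ/ℏ² = 19.08.

κ = 19.1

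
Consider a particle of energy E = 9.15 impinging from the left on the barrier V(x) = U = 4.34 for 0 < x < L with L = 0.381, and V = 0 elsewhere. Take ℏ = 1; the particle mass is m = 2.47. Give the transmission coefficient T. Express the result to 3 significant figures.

T = 0.910

E > U: inside the barrier k₂ = √(2m(E − U))/ℏ = 4.875, k₂L = 1.857.
Matching at both interfaces gives T⁻¹ = 1 + U² sin²(k₂L) / [4E(E − U)] = 1.098, hence T = 0.910.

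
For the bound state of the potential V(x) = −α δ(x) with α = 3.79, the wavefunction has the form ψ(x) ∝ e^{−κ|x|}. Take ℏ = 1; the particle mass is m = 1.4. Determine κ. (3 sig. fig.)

Integrate −(ℏ²/2m)ψ'' − αδ(x)ψ = Eψ from −ε to +ε: the ψ'' term gives ψ'(0⁺) − ψ'(0⁻) and the δ term gives −(2mα/ℏ²)ψ(0).
With ψ ∝ e^{−κ|x|} this yields −2κ = −2mα/ℏ², so κ = mα/ℏ² = 5.306.

κ = 5.31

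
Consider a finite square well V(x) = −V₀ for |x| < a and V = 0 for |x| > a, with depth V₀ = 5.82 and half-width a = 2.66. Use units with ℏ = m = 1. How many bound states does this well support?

The dimensionless depth is z₀ = a√(2mV₀)/ℏ = 2.66 × √(11.64) = 9.075.
The even/odd transcendental equations gain one root per π/2 in z₀, giving N = 1 + ⌊2z₀/π⌋ = 1 + ⌊5.777⌋ = 6.

N = 6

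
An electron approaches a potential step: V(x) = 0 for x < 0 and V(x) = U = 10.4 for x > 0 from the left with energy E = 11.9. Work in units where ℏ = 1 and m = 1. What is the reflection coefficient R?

R = 0.227

The wavenumbers are k₁ = √(2mE)/ℏ = 4.879 on the left and k₂ = √(2m(E − U))/ℏ = 1.732 on the right.
Matching ψ and ψ′ at x = 0 gives r = (k₁ − k₂)/(k₁ + k₂), so R = r² = 0.2266 and T = 1 − R = 0.7734.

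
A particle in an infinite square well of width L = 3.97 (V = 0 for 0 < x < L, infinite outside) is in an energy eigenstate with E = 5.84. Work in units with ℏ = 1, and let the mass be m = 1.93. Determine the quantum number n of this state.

n = 6

From E_n = n²π²ℏ²/(2mL²) invert to n = √(2mL²E)/(πℏ).
n = (3.97/π) × √(2 × 1.93 × 5.84) = 6.000 → n = 6.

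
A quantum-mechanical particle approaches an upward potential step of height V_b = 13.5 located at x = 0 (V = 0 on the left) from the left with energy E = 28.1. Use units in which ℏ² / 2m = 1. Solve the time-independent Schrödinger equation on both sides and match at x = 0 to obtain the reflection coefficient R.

On each side the TISE gives plane waves with k = √(2m(E − V))/ℏ: k₁ = √(2·½·28.1) = 5.301, k₂ = √(2·½·14.6) = 3.821.
Continuity of ψ and ψ′ at the step yields the reflection amplitude r = (k₁ − k₂)/(k₁ + k₂) = 0.1622; thus R = |r|² = 0.02632, T = 0.9737.

R = 0.0263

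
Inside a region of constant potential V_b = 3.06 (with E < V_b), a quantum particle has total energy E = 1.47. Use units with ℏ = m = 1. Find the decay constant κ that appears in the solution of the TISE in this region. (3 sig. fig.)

κ = 1.78

Since E < V_b the TISE in this region is ψ'' = κ²ψ with κ = √(2m(V_b − E))/ℏ.
κ = √(2 × 1 × 1.59) = 1.783.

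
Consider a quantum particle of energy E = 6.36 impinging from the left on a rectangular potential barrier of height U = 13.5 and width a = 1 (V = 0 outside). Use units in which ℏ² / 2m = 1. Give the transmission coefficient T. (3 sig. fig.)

T = 0.0189

Since E < U the interior solution is evanescent with decay constant κ = √(2m(U − E))/ℏ = 2.672.
κa = 2.672, sinh(κa) = 7.200.
Matching ψ, ψ′ at both faces gives T = [1 + U² sinh²(κa) / (4E(U − E))]⁻¹ = 1/53.02 = 0.0189.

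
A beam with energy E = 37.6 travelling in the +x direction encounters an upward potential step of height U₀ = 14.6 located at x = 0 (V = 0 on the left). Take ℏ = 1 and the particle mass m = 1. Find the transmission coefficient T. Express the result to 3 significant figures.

T = 0.985

The wavenumbers are k₁ = √(2mE)/ℏ = 8.672 on the left and k₂ = √(2m(E − U₀))/ℏ = 6.782 on the right.
Matching ψ and ψ′ at x = 0 gives r = (k₁ − k₂)/(k₁ + k₂), so R = r² = 0.01495 and T = 1 − R = 0.9851.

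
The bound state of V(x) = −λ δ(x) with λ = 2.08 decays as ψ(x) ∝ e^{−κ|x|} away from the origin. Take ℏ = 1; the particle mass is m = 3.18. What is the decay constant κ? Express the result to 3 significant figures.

Integrating the TISE across x = 0 gives the cusp condition ψ'(0⁺) − ψ'(0⁻) = −(2mλ/ℏ²)ψ(0).
With ψ ∝ e^{−κ|x|} this yields −2κ = −2mλ/ℏ², so κ = mλ/ℏ² = 6.614.

κ = 6.61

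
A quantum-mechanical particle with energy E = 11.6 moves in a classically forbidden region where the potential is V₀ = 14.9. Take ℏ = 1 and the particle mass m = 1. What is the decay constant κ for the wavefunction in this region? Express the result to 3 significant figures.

Since E < V₀ the TISE in this region is ψ'' = κ²ψ with κ = √(2m(V₀ − E))/ℏ.
κ = √(2 × 1 × 3.3) = 2.569.

κ = 2.57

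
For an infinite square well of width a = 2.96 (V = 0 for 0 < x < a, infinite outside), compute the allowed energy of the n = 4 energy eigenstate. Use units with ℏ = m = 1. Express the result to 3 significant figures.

E = 9.01

The infinite-well eigenfunctions ψ_n = √(2/a) sin(nπx/a) vanish at both walls, giving E_n = n²π²ℏ²/(2ma²).
E_4 = 4² × π² / (2 × 1 × 2.96²) = 9.012.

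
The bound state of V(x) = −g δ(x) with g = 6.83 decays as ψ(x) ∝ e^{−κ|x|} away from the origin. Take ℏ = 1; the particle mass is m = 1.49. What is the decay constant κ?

κ = 10.2

Integrating the TISE across x = 0 gives the cusp condition ψ'(0⁺) − ψ'(0⁻) = −(2mg/ℏ²)ψ(0).
With ψ ∝ e^{−κ|x|} this yields −2κ = −2mg/ℏ², so κ = mg/ℏ² = 10.18.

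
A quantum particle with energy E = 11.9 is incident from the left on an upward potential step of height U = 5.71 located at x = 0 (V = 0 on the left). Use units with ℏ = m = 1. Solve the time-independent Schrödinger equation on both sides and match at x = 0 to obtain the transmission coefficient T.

On each side the TISE gives plane waves with k = √(2m(E − V))/ℏ: k₁ = √(2·1·11.9) = 4.879, k₂ = √(2·1·6.19) = 3.519.
Continuity of ψ and ψ′ at the step yields the reflection amplitude r = (k₁ − k₂)/(k₁ + k₂) = 0.1620; thus R = |r|² = 0.02623, T = 0.9738.

T = 0.974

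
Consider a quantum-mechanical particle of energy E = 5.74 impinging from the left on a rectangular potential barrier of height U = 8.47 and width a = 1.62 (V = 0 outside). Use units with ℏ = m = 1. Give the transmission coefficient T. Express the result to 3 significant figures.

E < U: inside the barrier ψ ∝ e^{±κx} with κ = √(2m(U − E))/ℏ = 2.337.
κa = 3.785, sinh(κa) = 22.02.
Matching ψ, ψ′ at both faces gives T = [1 + U² sinh²(κa) / (4E(U − E))]⁻¹ = 1/555.7 = 0.00180.

T = 0.00180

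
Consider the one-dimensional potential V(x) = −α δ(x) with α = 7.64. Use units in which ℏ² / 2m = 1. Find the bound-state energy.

For x ≠ 0 the bound state is ψ ∝ e^{−κ|x|}; integrating the TISE across the delta gives the cusp condition 2κ = 2mα/ℏ², so κ = 3.820.
Then E = −ℏ²κ²/(2m) = −mα²/(2ℏ²) = -14.59.

E = -14.6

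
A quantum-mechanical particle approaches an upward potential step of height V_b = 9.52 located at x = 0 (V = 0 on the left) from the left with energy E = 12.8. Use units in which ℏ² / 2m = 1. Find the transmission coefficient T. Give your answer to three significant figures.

The wavenumbers are k₁ = √(2mE)/ℏ = 3.578 on the left and k₂ = √(2m(E − V_b))/ℏ = 1.811 on the right.
Matching ψ and ψ′ at x = 0 gives r = (k₁ − k₂)/(k₁ + k₂), so R = r² = 0.1075 and T = 1 − R = 0.8925.

T = 0.893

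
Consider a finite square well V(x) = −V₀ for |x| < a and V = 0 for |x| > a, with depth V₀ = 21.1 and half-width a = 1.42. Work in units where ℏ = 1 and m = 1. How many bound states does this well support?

N = 6

The dimensionless depth is z₀ = a√(2mV₀)/ℏ = 1.42 × √(42.20) = 9.225.
The even/odd transcendental equations gain one root per π/2 in z₀, giving N = 1 + ⌊2z₀/π⌋ = 1 + ⌊5.873⌋ = 6.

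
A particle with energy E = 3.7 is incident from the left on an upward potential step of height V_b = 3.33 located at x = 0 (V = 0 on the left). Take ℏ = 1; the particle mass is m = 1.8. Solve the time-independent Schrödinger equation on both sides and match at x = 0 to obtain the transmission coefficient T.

T = 0.730

On each side the TISE gives plane waves with k = √(2m(E − V))/ℏ: k₁ = √(2·1.8·3.7) = 3.650, k₂ = √(2·1.8·0.37) = 1.154.
Matching ψ and ψ′ at x = 0 gives r = (k₁ − k₂)/(k₁ + k₂), so R = r² = 0.2699 and T = 1 − R = 0.7301.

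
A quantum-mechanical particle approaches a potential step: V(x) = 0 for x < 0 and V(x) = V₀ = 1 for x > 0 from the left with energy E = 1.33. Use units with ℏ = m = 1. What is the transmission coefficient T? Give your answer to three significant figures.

The wavenumbers are k₁ = √(2mE)/ℏ = 1.631 on the left and k₂ = √(2m(E − V₀))/ℏ = 0.8124 on the right.
Continuity of ψ and ψ′ at the step yields the reflection amplitude r = (k₁ − k₂)/(k₁ + k₂) = 0.3350; thus R = |r|² = 0.1122, T = 0.8878.

T = 0.888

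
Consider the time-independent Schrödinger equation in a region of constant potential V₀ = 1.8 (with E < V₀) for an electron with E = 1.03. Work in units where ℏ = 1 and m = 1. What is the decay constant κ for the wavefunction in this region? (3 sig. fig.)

Since E < V₀ the TISE in this region is ψ'' = κ²ψ with κ = √(2m(V₀ − E))/ℏ.
κ = √(2 × 1 × 0.77) = 1.241.

κ = 1.24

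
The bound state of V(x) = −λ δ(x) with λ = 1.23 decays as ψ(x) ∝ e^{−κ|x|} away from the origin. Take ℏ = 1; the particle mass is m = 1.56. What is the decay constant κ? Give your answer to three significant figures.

Integrating the TISE across x = 0 gives the cusp condition ψ'(0⁺) − ψ'(0⁻) = −(2mλ/ℏ²)ψ(0).
With ψ ∝ e^{−κ|x|} this yields −2κ = −2mλ/ℏ², so κ = mλ/ℏ² = 1.919.

κ = 1.92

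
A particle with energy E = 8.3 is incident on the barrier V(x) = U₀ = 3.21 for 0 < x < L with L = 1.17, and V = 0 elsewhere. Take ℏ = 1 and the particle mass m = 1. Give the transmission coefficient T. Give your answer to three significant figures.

T = 0.981

E > U₀: inside the barrier k₂ = √(2m(E − U₀))/ℏ = 3.191, k₂L = 3.733.
T = [1 + U₀² sin²(k₂L) / (4E(E − U₀))]⁻¹ = 1/1.019 = 0.981.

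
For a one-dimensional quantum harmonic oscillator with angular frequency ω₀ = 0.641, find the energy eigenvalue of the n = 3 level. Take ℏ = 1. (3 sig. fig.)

E = 2.24

Using E_n = (n + ½)ℏω₀: E_3 = 3.5 × 0.641 = 2.244.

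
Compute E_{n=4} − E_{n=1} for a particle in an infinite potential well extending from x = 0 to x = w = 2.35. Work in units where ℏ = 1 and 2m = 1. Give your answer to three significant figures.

ΔE = 26.8

E_n = n²π²ℏ²/(2mw²), so ΔE = (4² − 1²) π²ℏ²/(2mw²).
ΔE = 15 × π² / (2 × 0.5 × 2.35²) = 26.81.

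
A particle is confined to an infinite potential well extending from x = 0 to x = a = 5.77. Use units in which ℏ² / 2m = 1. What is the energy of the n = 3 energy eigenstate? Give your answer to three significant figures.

E = 2.67

The infinite-well eigenfunctions ψ_n = √(2/a) sin(nπx/a) vanish at both walls, giving E_n = n²π²ℏ²/(2ma²).
E_3 = 3² × π² / (2 × 0.5 × 5.77²) = 2.668.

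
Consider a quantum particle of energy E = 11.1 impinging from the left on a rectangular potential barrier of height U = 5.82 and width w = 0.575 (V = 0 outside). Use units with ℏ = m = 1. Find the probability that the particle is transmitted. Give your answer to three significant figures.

T = 0.883

E > U: inside the barrier k₂ = √(2m(E − U))/ℏ = 3.250, k₂w = 1.869.
T = [1 + U² sin²(k₂w) / (4E(E − U))]⁻¹ = 1/1.132 = 0.883.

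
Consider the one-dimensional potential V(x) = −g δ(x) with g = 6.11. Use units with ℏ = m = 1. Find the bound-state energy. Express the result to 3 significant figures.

E = -18.7

The bound state is ψ(x) = √κ e^{−κ|x|}. The derivative jump ψ'(0⁺) − ψ'(0⁻) = −(2mg/ℏ²)ψ(0) fixes κ = mg/ℏ² = 6.110.
Then E = −ℏ²κ²/(2m) = −mg²/(2ℏ²) = -18.67.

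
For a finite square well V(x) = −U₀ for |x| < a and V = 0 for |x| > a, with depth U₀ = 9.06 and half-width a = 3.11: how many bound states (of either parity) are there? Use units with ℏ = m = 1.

Define the well-strength parameter z₀ = (a/ℏ)√(2mU₀) = 3.11 × √(2·1·9.06) = 13.24.
A new bound state (alternating even/odd) appears each time z₀ passes a multiple of π/2, so N = ⌊2z₀/π⌋ + 1 = ⌊8.428⌋ + 1 = 9.

N = 9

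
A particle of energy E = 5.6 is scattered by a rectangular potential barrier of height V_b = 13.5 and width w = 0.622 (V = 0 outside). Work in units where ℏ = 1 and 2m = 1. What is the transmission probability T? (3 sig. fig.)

Since E < V_b the interior solution is evanescent with decay constant κ = √(2m(V_b − E))/ℏ = 2.811.
κw = 1.748, sinh(κw) = 2.785.
Matching ψ, ψ′ at both faces gives T = [1 + V_b² sinh²(κw) / (4E(V_b − E))]⁻¹ = 1/8.989 = 0.111.

T = 0.111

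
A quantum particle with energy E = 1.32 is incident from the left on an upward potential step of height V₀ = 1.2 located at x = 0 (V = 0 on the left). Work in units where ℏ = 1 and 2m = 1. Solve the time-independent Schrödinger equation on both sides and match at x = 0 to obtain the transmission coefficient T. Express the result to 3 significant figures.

On each side the TISE gives plane waves with k = √(2m(E − V))/ℏ: k₁ = √(2·½·1.32) = 1.149, k₂ = √(2·½·0.12) = 0.3464.
Continuity of ψ and ψ′ at the step yields the reflection amplitude r = (k₁ − k₂)/(k₁ + k₂) = 0.5367; thus R = |r|² = 0.2880, T = 0.7120.

T = 0.712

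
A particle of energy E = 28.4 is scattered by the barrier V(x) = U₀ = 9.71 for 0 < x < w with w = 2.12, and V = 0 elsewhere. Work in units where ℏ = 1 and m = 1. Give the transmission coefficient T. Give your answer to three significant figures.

T = 0.993

E > U₀: inside the barrier k₂ = √(2m(E − U₀))/ℏ = 6.114, k₂w = 12.96.
Matching at both interfaces gives T⁻¹ = 1 + U₀² sin²(k₂w) / [4E(E − U₀)] = 1.007, hence T = 0.993.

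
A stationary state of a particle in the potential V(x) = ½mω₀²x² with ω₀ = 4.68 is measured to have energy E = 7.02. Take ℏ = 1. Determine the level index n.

n = 1

Invert E_n = (n + ½)ℏω₀: n = E/ℏω₀ − ½ = 1.000, so n = 1.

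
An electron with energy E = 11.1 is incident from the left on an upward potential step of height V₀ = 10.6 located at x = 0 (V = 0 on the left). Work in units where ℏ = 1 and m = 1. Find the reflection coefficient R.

R = 0.422

On each side the TISE gives plane waves with k = √(2m(E − V))/ℏ: k₁ = √(2·1·11.1) = 4.712, k₂ = √(2·1·0.5) = 1.000.
Continuity of ψ and ψ′ at the step yields the reflection amplitude r = (k₁ − k₂)/(k₁ + k₂) = 0.6498; thus R = |r|² = 0.4223, T = 0.5777.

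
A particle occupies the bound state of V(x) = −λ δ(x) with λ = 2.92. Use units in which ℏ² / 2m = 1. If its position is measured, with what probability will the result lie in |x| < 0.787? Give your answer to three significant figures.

The normalised bound state is ψ = √κ e^{−κ|x|} with κ = mλ/ℏ² = 1.460.
P(|x| < d) = ∫_{−d}^{d} κ e^{−2κ|x|} dx = 1 − e^{−2κd} = 1 − e^{−2.298} = 0.8995.

P = 0.900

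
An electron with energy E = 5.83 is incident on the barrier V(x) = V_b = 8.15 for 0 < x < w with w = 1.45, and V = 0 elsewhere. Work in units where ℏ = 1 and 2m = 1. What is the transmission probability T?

E < V_b: inside the barrier ψ ∝ e^{±κx} with κ = √(2m(V_b − E))/ℏ = 1.523.
κw = 2.209, sinh(κw) = 4.496.
The exact tunnelling result is T⁻¹ = 1 + V_b² sinh²(κw) / [4E(V_b − E)] = 25.82, so T = 0.0387.

T = 0.0387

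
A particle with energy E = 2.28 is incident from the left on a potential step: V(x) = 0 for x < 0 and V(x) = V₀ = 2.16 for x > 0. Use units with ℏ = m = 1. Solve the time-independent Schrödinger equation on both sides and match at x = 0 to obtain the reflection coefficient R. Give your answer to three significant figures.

R = 0.393

The wavenumbers are k₁ = √(2mE)/ℏ = 2.135 on the left and k₂ = √(2m(E − V₀))/ℏ = 0.4899 on the right.
Continuity of ψ and ψ′ at the step yields the reflection amplitude r = (k₁ − k₂)/(k₁ + k₂) = 0.6268; thus R = |r|² = 0.3929, T = 0.6071.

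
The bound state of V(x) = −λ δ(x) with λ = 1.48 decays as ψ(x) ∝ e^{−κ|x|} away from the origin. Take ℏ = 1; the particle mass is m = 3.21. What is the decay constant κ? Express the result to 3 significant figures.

κ = 4.75

Integrate −(ℏ²/2m)ψ'' − λδ(x)ψ = Eψ from −ε to +ε: the ψ'' term gives ψ'(0⁺) − ψ'(0⁻) and the δ term gives −(2mλ/ℏ²)ψ(0).
With ψ ∝ e^{−κ|x|} this yields −2κ = −2mλ/ℏ², so κ = mλ/ℏ² = 4.751.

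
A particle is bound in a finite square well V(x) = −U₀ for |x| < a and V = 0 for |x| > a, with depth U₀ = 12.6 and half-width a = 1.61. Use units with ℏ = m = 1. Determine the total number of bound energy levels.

The dimensionless depth is z₀ = a√(2mU₀)/ℏ = 1.61 × √(25.20) = 8.082.
The even/odd transcendental equations gain one root per π/2 in z₀, giving N = 1 + ⌊2z₀/π⌋ = 1 + ⌊5.145⌋ = 6.

N = 6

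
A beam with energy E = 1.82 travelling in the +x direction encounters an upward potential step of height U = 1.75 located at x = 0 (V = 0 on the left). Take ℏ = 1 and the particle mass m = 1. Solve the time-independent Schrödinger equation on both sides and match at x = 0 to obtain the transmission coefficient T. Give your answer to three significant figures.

On each side the TISE gives plane waves with k = √(2m(E − V))/ℏ: k₁ = √(2·1·1.82) = 1.908, k₂ = √(2·1·0.07) = 0.3742.
Matching ψ and ψ′ at x = 0 gives r = (k₁ − k₂)/(k₁ + k₂), so R = r² = 0.4517 and T = 1 − R = 0.5483.

T = 0.548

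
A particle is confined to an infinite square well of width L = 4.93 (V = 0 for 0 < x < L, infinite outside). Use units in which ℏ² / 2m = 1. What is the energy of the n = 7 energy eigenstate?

Requiring ψ(0) = ψ(L) = 0 quantises k = nπ/L, hence E_n = ℏ²k²/2m = n²π²ℏ²/(2mL²).
E_7 = 7² × π² / (2 × 0.5 × 4.93²) = 19.90.

E = 19.9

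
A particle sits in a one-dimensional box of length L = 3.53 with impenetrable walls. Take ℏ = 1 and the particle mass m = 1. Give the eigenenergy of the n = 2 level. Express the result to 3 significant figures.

The infinite-well eigenfunctions ψ_n = √(2/L) sin(nπx/L) vanish at both walls, giving E_n = n²π²ℏ²/(2mL²).
E_2 = 2² × π² / (2 × 1 × 3.53²) = 1.584.

E = 1.58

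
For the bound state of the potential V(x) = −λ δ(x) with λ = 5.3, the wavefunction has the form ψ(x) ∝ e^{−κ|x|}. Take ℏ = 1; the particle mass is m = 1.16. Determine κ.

κ = 6.15

Integrate −(ℏ²/2m)ψ'' − λδ(x)ψ = Eψ from −ε to +ε: the ψ'' term gives ψ'(0⁺) − ψ'(0⁻) and the δ term gives −(2mλ/ℏ²)ψ(0).
With ψ ∝ e^{−κ|x|} this yields −2κ = −2mλ/ℏ², so κ = mλ/ℏ² = 6.148.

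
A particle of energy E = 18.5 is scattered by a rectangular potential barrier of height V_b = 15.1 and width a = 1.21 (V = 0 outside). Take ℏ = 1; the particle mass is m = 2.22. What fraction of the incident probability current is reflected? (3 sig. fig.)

R = 0.475

E > V_b: inside the barrier k₂ = √(2m(E − V_b))/ℏ = 3.885, k₂a = 4.701.
Matching at both interfaces gives T⁻¹ = 1 + V_b² sin²(k₂a) / [4E(E − V_b)] = 1.906, hence T = 0.525.
R = 1 − T = 0.475.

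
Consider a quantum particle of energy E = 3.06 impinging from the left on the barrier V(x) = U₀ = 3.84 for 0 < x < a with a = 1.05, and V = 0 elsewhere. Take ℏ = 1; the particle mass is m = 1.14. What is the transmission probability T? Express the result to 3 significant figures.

T = 0.151

E < U₀: inside the barrier ψ ∝ e^{±κx} with κ = √(2m(U₀ − E))/ℏ = 1.334.
κa = 1.400, sinh(κa) = 1.905.
Matching ψ, ψ′ at both faces gives T = [1 + U₀² sinh²(κa) / (4E(U₀ − E))]⁻¹ = 1/6.604 = 0.151.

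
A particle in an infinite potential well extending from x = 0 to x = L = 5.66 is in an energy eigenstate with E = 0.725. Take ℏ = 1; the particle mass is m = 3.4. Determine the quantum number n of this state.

n = 4

From E_n = n²π²ℏ²/(2mL²) invert to n = √(2mL²E)/(πℏ).
n = (5.66/π) × √(2 × 3.4 × 0.725) = 4.000 → n = 4.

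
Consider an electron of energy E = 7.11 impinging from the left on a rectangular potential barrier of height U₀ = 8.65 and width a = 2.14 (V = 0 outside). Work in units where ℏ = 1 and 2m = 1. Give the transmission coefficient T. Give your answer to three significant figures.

T = 0.0115

Since E < U₀ the interior solution is evanescent with decay constant κ = √(2m(U₀ − E))/ℏ = 1.241.
κa = 2.656, sinh(κa) = 7.082.
Matching ψ, ψ′ at both faces gives T = [1 + U₀² sinh²(κa) / (4E(U₀ − E))]⁻¹ = 1/86.69 = 0.0115.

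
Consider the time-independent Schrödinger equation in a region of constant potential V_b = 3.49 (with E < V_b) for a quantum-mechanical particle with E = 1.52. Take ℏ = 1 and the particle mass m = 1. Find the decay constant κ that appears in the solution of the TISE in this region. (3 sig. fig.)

κ = 1.98

Since E < V_b the TISE in this region is ψ'' = κ²ψ with κ = √(2m(V_b − E))/ℏ.
κ = √(2 × 1 × 1.97) = 1.985.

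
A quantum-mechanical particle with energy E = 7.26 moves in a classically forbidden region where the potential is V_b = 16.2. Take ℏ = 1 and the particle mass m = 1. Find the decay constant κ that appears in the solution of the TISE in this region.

κ = 4.23

Since E < V_b the TISE in this region is ψ'' = κ²ψ with κ = √(2m(V_b − E))/ℏ.
κ = √(2 × 1 × 8.94) = 4.228.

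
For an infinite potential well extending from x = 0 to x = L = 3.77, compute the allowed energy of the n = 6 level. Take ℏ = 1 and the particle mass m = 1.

The infinite-well eigenfunctions ψ_n = √(2/L) sin(nπx/L) vanish at both walls, giving E_n = n²π²ℏ²/(2mL²).
E_6 = 6² × π² / (2 × 1 × 3.77²) = 12.50.

E = 12.5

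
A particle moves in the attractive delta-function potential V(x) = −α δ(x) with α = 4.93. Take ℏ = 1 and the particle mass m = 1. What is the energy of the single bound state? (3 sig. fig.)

For x ≠ 0 the bound state is ψ ∝ e^{−κ|x|}; integrating the TISE across the delta gives the cusp condition 2κ = 2mα/ℏ², so κ = 4.930.
Then E = −ℏ²κ²/(2m) = −mα²/(2ℏ²) = -12.15.

E = -12.2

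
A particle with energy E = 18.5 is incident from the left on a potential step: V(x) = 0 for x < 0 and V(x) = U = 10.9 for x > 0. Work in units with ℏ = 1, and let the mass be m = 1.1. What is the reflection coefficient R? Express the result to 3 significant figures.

R = 0.0479

On each side the TISE gives plane waves with k = √(2m(E − V))/ℏ: k₁ = √(2·1.1·18.5) = 6.380, k₂ = √(2·1.1·7.6) = 4.089.
Matching ψ and ψ′ at x = 0 gives r = (k₁ − k₂)/(k₁ + k₂), so R = r² = 0.04788 and T = 1 − R = 0.9521.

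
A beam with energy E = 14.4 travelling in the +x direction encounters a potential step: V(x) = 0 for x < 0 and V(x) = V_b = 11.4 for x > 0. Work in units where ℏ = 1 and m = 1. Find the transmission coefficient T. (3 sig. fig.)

On each side the TISE gives plane waves with k = √(2m(E − V))/ℏ: k₁ = √(2·1·14.4) = 5.367, k₂ = √(2·1·3) = 2.449.
Matching ψ and ψ′ at x = 0 gives r = (k₁ − k₂)/(k₁ + k₂), so R = r² = 0.1393 and T = 1 − R = 0.8607.

T = 0.861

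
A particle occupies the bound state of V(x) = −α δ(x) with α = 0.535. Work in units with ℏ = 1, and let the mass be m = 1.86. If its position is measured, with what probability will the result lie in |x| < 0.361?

The normalised bound state is ψ = √κ e^{−κ|x|} with κ = mα/ℏ² = 0.9951.
P(|x| < d) = ∫_{−d}^{d} κ e^{−2κ|x|} dx = 1 − e^{−2κd} = 1 − e^{−0.7185} = 0.5125.

P = 0.512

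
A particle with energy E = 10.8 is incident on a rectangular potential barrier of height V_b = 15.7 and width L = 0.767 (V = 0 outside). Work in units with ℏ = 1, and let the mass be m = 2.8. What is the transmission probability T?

T = 0.00111

Since E < V_b the interior solution is evanescent with decay constant κ = √(2m(V_b − E))/ℏ = 5.238.
κL = 4.018, sinh(κL) = 27.78.
Matching ψ, ψ′ at both faces gives T = [1 + V_b² sinh²(κL) / (4E(V_b − E))]⁻¹ = 1/899.6 = 0.00111.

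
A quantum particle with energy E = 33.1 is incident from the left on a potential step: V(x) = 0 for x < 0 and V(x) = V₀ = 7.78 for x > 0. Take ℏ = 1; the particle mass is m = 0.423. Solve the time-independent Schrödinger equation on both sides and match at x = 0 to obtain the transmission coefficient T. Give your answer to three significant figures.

The wavenumbers are k₁ = √(2mE)/ℏ = 5.292 on the left and k₂ = √(2m(E − V₀))/ℏ = 4.628 on the right.
Continuity of ψ and ψ′ at the step yields the reflection amplitude r = (k₁ − k₂)/(k₁ + k₂) = 0.06688; thus R = |r|² = 0.004474, T = 0.9955.

T = 0.996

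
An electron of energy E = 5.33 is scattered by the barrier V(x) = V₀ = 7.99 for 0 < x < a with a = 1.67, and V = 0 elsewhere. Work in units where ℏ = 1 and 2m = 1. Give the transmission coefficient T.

E < V₀: inside the barrier ψ ∝ e^{±κx} with κ = √(2m(V₀ − E))/ℏ = 1.631.
κa = 2.724, sinh(κa) = 7.585.
The exact tunnelling result is T⁻¹ = 1 + V₀² sinh²(κa) / [4E(V₀ − E)] = 65.77, so T = 0.0152.

T = 0.0152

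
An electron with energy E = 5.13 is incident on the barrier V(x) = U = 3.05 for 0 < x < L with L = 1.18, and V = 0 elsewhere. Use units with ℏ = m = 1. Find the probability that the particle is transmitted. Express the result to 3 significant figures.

T = 0.911

E > U: inside the barrier k₂ = √(2m(E − U))/ℏ = 2.040, k₂L = 2.407.
T = [1 + U² sin²(k₂L) / (4E(E − U))]⁻¹ = 1/1.098 = 0.911.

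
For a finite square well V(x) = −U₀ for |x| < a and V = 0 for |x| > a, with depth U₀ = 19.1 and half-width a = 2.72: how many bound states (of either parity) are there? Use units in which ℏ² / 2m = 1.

N = 8

The dimensionless depth is z₀ = a√(2mU₀)/ℏ = 2.72 × √(19.10) = 11.89.
A new bound state (alternating even/odd) appears each time z₀ passes a multiple of π/2, so N = ⌊2z₀/π⌋ + 1 = ⌊7.568⌋ + 1 = 8.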